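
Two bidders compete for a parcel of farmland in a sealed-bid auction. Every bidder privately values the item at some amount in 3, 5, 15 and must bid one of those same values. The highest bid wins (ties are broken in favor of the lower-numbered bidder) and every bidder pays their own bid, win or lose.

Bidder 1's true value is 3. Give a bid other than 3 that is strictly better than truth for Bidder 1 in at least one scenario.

Suppose Bidder 2 bids 5.
Bid 3: loses but pays 3, utility -3.
Bid 5: wins, pays 5, utility 3 - 5 = -2.
So bidding 5 beats truth here (-2 > -3).

5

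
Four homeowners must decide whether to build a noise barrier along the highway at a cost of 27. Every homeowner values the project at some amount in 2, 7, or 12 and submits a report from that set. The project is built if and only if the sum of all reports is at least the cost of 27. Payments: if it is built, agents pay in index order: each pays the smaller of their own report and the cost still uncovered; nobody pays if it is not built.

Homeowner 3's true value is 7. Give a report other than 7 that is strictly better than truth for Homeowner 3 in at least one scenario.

2

Suppose Homeowner 1 reports 2, Homeowner 2 reports 12 and Homeowner 4 reports 12.
Report 7: project built, pays 7, utility 7 - 7 = 0.
Report 2: project built, pays 2, utility 7 - 2 = 5.
So reporting 2 beats truth here (5 > 0).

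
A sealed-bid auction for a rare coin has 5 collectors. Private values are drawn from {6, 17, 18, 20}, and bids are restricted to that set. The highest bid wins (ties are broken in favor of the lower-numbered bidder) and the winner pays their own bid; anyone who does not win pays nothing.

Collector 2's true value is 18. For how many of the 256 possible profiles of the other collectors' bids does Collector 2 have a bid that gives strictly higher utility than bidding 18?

8

Others bid (6, 6, 6, 6): truth gives 0; bid 17 gives 1 > 0. Violating.
Others bid (6, 6, 6, 17): truth gives 0; bid 17 gives 1 > 0. Violating.
Others bid (6, 6, 17, 6): truth gives 0; bid 17 gives 1 > 0. Violating.
Others bid (6, 6, 17, 17): truth gives 0; bid 17 gives 1 > 0. Violating.
Others bid (6, 6, 6, 18): truth gives 0; no alternative beats it.
Others bid (6, 6, 6, 20): truth gives 0; no alternative beats it.
(Checking all 256 profiles: 8 have a profitable deviation, 248 do not.)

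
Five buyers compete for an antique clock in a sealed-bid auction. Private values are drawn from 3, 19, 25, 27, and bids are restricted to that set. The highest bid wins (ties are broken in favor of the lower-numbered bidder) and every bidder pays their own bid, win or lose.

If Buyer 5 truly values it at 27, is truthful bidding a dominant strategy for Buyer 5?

No

Consider the case where Buyer 1 bids 3, Buyer 2 bids 3, Buyer 3 bids 3 and Buyer 4 bids 3.
Truthful bid 27: wins, pays 27, utility 27 - 27 = 0.
Bid 19 instead: wins, pays 19, utility 27 - 19 = 8.
Since 8 > 0, bidding 19 is strictly better here, so truthful bidding is not dominant.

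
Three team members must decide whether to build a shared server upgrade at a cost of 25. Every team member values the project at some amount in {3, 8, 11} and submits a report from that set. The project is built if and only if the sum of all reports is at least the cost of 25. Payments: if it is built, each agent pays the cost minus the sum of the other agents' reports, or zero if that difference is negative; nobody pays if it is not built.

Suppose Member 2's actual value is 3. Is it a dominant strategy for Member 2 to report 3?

Yes

Check each profile of the others' reports and compare truth against every alternative report.
Others report (8, 11): truth gives 0, best alternative gives -3.
Others report (11, 8): truth gives 0, best alternative gives -3.
Others report (3, 3): truth gives 0, best alternative gives 0.
Others report (3, 8): truth gives 0, best alternative gives 0.
Others report (3, 11): truth gives 0, best alternative gives 0.
Others report (8, 3): truth gives 0, best alternative gives 0.
(Remaining 3 profiles checked similarly; truth is weakly best in each.)
In every case the truthful report is at least as good as any alternative, so it is a dominant strategy.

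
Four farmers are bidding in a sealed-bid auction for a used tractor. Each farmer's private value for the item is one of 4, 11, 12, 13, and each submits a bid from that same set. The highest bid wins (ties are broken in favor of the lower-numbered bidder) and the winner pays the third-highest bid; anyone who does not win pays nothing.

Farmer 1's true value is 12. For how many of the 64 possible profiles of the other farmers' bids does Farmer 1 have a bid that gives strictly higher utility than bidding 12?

12

Others bid (4, 4, 13): truth gives 0; bid 13 gives 8 > 0. Violating.
Others bid (4, 11, 13): truth gives 0; bid 13 gives 1 > 0. Violating.
Others bid (4, 13, 4): truth gives 0; bid 13 gives 8 > 0. Violating.
Others bid (4, 13, 11): truth gives 0; bid 13 gives 1 > 0. Violating.
Others bid (4, 4, 4): truth gives 8; no alternative beats it.
Others bid (4, 4, 11): truth gives 8; no alternative beats it.
(Checking all 64 profiles: 12 have a profitable deviation, 52 do not.)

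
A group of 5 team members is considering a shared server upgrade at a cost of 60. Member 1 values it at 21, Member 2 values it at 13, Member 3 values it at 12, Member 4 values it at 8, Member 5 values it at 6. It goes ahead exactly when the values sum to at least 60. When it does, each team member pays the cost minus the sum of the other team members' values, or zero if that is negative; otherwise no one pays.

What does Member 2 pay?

Total value 60 ≥ cost 60, so the project is built.
The other team members' values sum to 47.
Cost minus that sum is 60 - 47 = 13.

13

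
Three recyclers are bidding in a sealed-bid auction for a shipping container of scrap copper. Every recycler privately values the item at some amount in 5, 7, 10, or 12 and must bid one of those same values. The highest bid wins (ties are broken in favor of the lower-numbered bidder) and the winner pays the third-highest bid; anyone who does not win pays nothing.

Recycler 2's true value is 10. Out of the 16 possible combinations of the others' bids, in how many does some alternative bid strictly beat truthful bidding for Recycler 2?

4

Others bid (5, 12): truth gives 0; bid 12 gives 5 > 0. Violating.
Others bid (7, 12): truth gives 0; bid 12 gives 3 > 0. Violating.
Others bid (10, 5): truth gives 0; bid 12 gives 5 > 0. Violating.
Others bid (10, 7): truth gives 0; bid 12 gives 3 > 0. Violating.
Others bid (5, 5): truth gives 5; no alternative beats it.
Others bid (5, 7): truth gives 5; no alternative beats it.
(Checking all 16 profiles: 4 have a profitable deviation, 12 do not.)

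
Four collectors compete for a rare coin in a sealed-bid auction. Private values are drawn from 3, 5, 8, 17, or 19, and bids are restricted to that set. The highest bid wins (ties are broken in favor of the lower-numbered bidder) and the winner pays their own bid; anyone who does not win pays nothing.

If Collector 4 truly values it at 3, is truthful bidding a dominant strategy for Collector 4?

Yes

Check each profile of the others' bids and compare truth against every alternative bid.
Others bid (3, 3, 3): truth gives 0, best alternative gives -2.
Others bid (3, 3, 5): truth gives 0, best alternative gives 0.
Others bid (3, 3, 8): truth gives 0, best alternative gives 0.
Others bid (3, 3, 17): truth gives 0, best alternative gives 0.
Others bid (3, 3, 19): truth gives 0, best alternative gives 0.
Others bid (3, 5, 3): truth gives 0, best alternative gives 0.
(Remaining 119 profiles checked similarly; truth is weakly best in each.)
In every case the truthful bid is at least as good as any alternative, so it is a dominant strategy.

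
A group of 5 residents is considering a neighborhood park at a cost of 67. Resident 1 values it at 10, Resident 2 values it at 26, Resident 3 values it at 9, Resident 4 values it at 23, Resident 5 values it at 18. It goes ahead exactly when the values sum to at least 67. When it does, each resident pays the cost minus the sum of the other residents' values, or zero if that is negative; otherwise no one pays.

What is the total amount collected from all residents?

Total value 86 ≥ cost 67, so it is built.
Resident 1: others sum to 76; max(0, 67 - 76) = 0.
Resident 2: others sum to 60; max(0, 67 - 60) = 7.
Resident 3: others sum to 77; max(0, 67 - 77) = 0.
Resident 4: others sum to 63; max(0, 67 - 63) = 4.
Resident 5: others sum to 68; max(0, 67 - 68) = 0.
Total collected = 0 + 7 + 0 + 4 + 0 = 11.

11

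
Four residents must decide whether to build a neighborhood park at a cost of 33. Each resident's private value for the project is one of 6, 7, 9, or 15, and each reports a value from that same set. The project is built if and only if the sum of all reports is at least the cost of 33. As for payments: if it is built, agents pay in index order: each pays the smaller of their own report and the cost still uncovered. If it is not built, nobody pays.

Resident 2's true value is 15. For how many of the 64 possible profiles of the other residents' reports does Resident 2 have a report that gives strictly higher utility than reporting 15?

Others report (6, 6, 15): truth gives 0; report 6 gives 9 > 0. Violating.
Others report (6, 7, 15): truth gives 0; report 6 gives 9 > 0. Violating.
Others report (6, 9, 9): truth gives 0; report 9 gives 6 > 0. Violating.
Others report (6, 9, 15): truth gives 0; report 6 gives 9 > 0. Violating.
Others report (6, 6, 6): truth gives 0; no alternative beats it.
Others report (6, 6, 7): truth gives 0; no alternative beats it.
(Checking all 64 profiles: 44 have a profitable deviation, 20 do not.)

44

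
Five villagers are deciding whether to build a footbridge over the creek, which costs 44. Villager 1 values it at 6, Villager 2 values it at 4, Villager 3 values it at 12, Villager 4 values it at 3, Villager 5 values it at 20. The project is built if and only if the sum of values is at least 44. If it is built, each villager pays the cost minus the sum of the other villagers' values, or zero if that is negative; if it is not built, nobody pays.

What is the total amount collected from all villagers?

40

Total value 45 ≥ cost 44, so it is built.
Villager 1: others sum to 39; max(0, 44 - 39) = 5.
Villager 2: others sum to 41; max(0, 44 - 41) = 3.
Villager 3: others sum to 33; max(0, 44 - 33) = 11.
Villager 4: others sum to 42; max(0, 44 - 42) = 2.
Villager 5: others sum to 25; max(0, 44 - 25) = 19.
Total collected = 5 + 3 + 11 + 2 + 19 = 40.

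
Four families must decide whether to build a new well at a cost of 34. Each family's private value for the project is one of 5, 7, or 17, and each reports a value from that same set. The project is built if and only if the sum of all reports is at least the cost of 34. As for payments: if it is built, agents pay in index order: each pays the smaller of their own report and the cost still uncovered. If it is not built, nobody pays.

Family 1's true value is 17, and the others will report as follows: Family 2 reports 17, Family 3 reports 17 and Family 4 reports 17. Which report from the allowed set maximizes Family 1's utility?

Report 5: project built, pays 5, utility 17 - 5 = 12.
Report 7: project built, pays 7, utility 17 - 7 = 10.
Report 17: project built, pays 17, utility 17 - 17 = 0.
The best choice is 5 with utility 12.

5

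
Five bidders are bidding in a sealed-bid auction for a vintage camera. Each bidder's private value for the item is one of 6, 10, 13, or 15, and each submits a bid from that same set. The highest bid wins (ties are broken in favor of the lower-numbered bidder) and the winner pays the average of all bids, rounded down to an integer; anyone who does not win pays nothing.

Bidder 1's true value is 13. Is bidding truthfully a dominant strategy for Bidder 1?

Consider the case where Bidder 2 bids 6, Bidder 3 bids 6, Bidder 4 bids 6 and Bidder 5 bids 6.
Truthful bid 13: wins, pays 7, utility 13 - 7 = 6.
Bid 6 instead: wins, pays 6, utility 13 - 6 = 7.
Since 7 > 6, bidding 6 is strictly better here, so truthful bidding is not dominant.

No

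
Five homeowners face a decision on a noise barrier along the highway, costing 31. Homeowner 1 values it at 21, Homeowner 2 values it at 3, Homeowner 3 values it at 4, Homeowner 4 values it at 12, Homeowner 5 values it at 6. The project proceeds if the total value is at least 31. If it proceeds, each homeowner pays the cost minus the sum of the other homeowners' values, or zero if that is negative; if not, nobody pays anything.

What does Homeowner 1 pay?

6

Total value 46 ≥ cost 31, so the project is built.
The other homeowners' values sum to 25.
Cost minus that sum is 31 - 25 = 6.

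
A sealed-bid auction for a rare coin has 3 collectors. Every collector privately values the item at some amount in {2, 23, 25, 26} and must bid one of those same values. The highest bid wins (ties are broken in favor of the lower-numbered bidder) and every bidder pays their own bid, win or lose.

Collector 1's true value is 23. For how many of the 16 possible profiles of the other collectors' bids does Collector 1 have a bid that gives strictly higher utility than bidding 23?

13

Others bid (2, 2): truth gives 0; bid 2 gives 21 > 0. Violating.
Others bid (2, 25): truth gives -23; bid 2 gives -2 > -23. Violating.
Others bid (2, 26): truth gives -23; bid 2 gives -2 > -23. Violating.
Others bid (23, 25): truth gives -23; bid 2 gives -2 > -23. Violating.
Others bid (2, 23): truth gives 0; no alternative beats it.
Others bid (23, 2): truth gives 0; no alternative beats it.
(Checking all 16 profiles: 13 have a profitable deviation, 3 do not.)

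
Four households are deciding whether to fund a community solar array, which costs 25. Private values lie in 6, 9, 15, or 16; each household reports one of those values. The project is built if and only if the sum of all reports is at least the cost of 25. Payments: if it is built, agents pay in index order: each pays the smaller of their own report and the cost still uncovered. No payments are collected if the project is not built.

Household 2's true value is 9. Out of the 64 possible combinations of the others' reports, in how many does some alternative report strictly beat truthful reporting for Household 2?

Others report (6, 6, 9): truth gives 0; report 6 gives 3 > 0. Violating.
Others report (6, 6, 15): truth gives 0; report 6 gives 3 > 0. Violating.
Others report (6, 6, 16): truth gives 0; report 6 gives 3 > 0. Violating.
Others report (6, 9, 6): truth gives 0; report 6 gives 3 > 0. Violating.
Others report (6, 6, 6): truth gives 0; no alternative beats it.
(Checking all 64 profiles: 63 have a profitable deviation, 1 does not.)

63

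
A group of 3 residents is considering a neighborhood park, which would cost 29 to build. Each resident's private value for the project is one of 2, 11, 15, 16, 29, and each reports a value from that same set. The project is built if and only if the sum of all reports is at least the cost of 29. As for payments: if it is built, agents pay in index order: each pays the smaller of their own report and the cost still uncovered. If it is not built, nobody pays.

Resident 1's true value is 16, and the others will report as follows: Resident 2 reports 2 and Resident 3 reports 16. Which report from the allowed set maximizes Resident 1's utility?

Report 2: project not built, utility 0.
Report 11: project built, pays 11, utility 16 - 11 = 5.
Report 15: project built, pays 15, utility 16 - 15 = 1.
Report 16: project built, pays 16, utility 16 - 16 = 0.
Report 29: project built, pays 29, utility 16 - 29 = -13.
The best choice is 11 with utility 5.

11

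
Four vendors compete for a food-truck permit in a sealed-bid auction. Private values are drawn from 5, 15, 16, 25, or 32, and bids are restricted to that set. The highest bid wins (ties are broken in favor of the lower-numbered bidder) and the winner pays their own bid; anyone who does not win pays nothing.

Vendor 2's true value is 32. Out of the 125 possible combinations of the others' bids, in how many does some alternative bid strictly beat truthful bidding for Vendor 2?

Others bid (5, 5, 5): truth gives 0; bid 15 gives 17 > 0. Violating.
Others bid (5, 5, 15): truth gives 0; bid 15 gives 17 > 0. Violating.
Others bid (5, 5, 16): truth gives 0; bid 16 gives 16 > 0. Violating.
Others bid (5, 5, 25): truth gives 0; bid 25 gives 7 > 0. Violating.
Others bid (5, 5, 32): truth gives 0; no alternative beats it.
Others bid (5, 15, 32): truth gives 0; no alternative beats it.
(Checking all 125 profiles: 48 have a profitable deviation, 77 do not.)

48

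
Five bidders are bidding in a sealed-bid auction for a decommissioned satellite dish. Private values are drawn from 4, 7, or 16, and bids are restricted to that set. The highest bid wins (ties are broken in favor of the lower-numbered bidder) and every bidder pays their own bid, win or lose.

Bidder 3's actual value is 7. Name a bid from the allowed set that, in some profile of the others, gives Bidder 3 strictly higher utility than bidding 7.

Suppose Bidder 1 bids 4, Bidder 2 bids 4, Bidder 4 bids 4 and Bidder 5 bids 16.
Bid 7: loses but pays 7, utility -7.
Bid 4: loses but pays 4, utility -4.
So bidding 4 beats truth here (-4 > -7).

4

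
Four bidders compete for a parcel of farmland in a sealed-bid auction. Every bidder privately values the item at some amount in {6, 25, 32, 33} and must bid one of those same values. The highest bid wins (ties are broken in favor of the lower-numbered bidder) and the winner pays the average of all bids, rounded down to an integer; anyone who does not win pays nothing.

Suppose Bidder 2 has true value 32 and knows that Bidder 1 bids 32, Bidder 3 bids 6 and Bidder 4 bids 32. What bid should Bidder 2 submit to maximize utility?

Bid 6: loses, pays 0, utility 0.
Bid 25: loses, pays 0, utility 0.
Bid 32: loses, pays 0, utility 0.
Bid 33: wins, pays 25, utility 32 - 25 = 7.
The best choice is 33 with utility 7.

33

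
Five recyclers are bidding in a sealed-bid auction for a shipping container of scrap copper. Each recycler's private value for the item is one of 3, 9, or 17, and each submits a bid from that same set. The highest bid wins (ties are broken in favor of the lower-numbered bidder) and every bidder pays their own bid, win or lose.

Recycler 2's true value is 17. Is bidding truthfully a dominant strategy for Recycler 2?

No

Consider the case where Recycler 1 bids 3, Recycler 3 bids 3, Recycler 4 bids 3 and Recycler 5 bids 3.
Truthful bid 17: wins, pays 17, utility 17 - 17 = 0.
Bid 9 instead: wins, pays 9, utility 17 - 9 = 8.
Since 8 > 0, bidding 9 is strictly better here, so truthful bidding is not dominant.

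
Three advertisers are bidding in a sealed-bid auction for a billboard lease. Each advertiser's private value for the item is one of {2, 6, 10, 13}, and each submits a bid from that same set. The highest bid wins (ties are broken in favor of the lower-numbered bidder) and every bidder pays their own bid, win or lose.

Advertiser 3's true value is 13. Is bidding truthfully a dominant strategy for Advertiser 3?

Consider the case where Advertiser 1 bids 2 and Advertiser 2 bids 2.
Truthful bid 13: wins, pays 13, utility 13 - 13 = 0.
Bid 6 instead: wins, pays 6, utility 13 - 6 = 7.
Since 7 > 0, bidding 6 is strictly better here, so truthful bidding is not dominant.

No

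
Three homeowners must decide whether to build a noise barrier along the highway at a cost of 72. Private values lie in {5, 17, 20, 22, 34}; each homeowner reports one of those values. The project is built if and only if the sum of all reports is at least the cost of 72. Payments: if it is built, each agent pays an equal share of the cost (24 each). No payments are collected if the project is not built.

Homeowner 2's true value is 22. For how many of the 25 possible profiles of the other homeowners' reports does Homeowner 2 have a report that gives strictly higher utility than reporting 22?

6

Others report (17, 34): truth gives -2; report 5 gives 0 > -2. Violating.
Others report (20, 34): truth gives -2; report 5 gives 0 > -2. Violating.
Others report (22, 34): truth gives -2; report 5 gives 0 > -2. Violating.
Others report (34, 17): truth gives -2; report 5 gives 0 > -2. Violating.
Others report (5, 5): truth gives 0; no alternative beats it.
Others report (5, 17): truth gives 0; no alternative beats it.
(Checking all 25 profiles: 6 have a profitable deviation, 19 do not.)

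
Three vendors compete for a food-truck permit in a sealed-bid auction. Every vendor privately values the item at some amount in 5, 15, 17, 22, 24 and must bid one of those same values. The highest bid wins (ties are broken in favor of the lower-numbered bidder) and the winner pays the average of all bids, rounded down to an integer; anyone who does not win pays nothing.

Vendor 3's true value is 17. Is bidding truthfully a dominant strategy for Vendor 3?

No

Consider the case where Vendor 1 bids 5 and Vendor 2 bids 5.
Truthful bid 17: wins, pays 9, utility 17 - 9 = 8.
Bid 15 instead: wins, pays 8, utility 17 - 8 = 9.
Since 9 > 8, bidding 15 is strictly better here, so truthful bidding is not dominant.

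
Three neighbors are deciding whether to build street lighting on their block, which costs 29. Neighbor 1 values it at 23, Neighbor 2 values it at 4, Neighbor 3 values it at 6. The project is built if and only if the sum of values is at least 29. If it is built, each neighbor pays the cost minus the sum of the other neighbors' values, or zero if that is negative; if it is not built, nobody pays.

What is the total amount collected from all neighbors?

21

Total value 33 ≥ cost 29, so it is built.
Neighbor 1: others sum to 10; max(0, 29 - 10) = 19.
Neighbor 2: others sum to 29; max(0, 29 - 29) = 0.
Neighbor 3: others sum to 27; max(0, 29 - 27) = 2.
Total collected = 19 + 0 + 2 = 21.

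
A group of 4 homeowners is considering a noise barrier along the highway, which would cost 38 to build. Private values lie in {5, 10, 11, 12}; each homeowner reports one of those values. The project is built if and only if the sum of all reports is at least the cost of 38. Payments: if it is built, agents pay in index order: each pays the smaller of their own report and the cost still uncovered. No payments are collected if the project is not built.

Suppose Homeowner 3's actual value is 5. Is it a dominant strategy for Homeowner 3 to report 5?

Check each profile of the others' reports and compare truth against every alternative report.
Others report (5, 11, 12): truth gives 0, best alternative gives -5.
Others report (5, 12, 11): truth gives 0, best alternative gives -5.
Others report (5, 12, 12): truth gives 0, best alternative gives -5.
Others report (10, 10, 10): truth gives 0, best alternative gives -5.
Others report (10, 10, 11): truth gives 0, best alternative gives -5.
Others report (10, 10, 12): truth gives 0, best alternative gives -5.
(Remaining 58 profiles checked similarly; truth is weakly best in each.)
In every case the truthful report is at least as good as any alternative, so it is a dominant strategy.

Yes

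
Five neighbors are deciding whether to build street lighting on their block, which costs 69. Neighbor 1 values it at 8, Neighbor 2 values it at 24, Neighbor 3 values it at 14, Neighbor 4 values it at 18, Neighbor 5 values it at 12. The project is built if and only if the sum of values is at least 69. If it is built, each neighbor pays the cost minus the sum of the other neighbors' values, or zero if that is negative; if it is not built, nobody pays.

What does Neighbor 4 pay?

Total value 76 ≥ cost 69, so the project is built.
The other neighbors' values sum to 58.
Cost minus that sum is 69 - 58 = 11.

11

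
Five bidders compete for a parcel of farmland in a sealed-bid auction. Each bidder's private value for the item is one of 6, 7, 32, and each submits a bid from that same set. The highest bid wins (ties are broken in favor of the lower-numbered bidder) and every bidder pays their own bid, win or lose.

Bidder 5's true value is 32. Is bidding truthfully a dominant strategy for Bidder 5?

Consider the case where Bidder 1 bids 6, Bidder 2 bids 6, Bidder 3 bids 6 and Bidder 4 bids 6.
Truthful bid 32: wins, pays 32, utility 32 - 32 = 0.
Bid 7 instead: wins, pays 7, utility 32 - 7 = 25.
Since 25 > 0, bidding 7 is strictly better here, so truthful bidding is not dominant.

No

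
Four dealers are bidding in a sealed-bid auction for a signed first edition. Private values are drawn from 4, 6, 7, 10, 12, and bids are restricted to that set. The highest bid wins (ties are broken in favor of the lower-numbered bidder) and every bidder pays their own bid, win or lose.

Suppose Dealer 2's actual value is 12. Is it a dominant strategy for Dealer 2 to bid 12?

No

Consider the case where Dealer 1 bids 4, Dealer 3 bids 4 and Dealer 4 bids 4.
Truthful bid 12: wins, pays 12, utility 12 - 12 = 0.
Bid 6 instead: wins, pays 6, utility 12 - 6 = 6.
Since 6 > 0, bidding 6 is strictly better here, so truthful bidding is not dominant.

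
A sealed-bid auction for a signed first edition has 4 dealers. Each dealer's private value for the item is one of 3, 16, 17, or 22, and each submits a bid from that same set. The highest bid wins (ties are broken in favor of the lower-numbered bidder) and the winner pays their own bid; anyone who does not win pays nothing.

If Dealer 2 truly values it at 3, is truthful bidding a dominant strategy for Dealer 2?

Check each profile of the others' bids and compare truth against every alternative bid.
Others bid (3, 3, 3): truth gives 0, best alternative gives -13.
Others bid (3, 3, 16): truth gives 0, best alternative gives -13.
Others bid (3, 16, 3): truth gives 0, best alternative gives -13.
Others bid (3, 16, 16): truth gives 0, best alternative gives -13.
Others bid (3, 3, 17): truth gives 0, best alternative gives 0.
Others bid (3, 3, 22): truth gives 0, best alternative gives 0.
(Remaining 58 profiles checked similarly; truth is weakly best in each.)
In every case the truthful bid is at least as good as any alternative, so it is a dominant strategy.

Yes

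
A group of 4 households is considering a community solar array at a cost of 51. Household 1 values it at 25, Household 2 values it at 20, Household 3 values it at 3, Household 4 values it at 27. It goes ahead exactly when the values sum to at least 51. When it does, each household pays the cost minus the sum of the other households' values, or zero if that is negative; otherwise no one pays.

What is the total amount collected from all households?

Total value 75 ≥ cost 51, so it is built.
Household 1: others sum to 50; max(0, 51 - 50) = 1.
Household 2: others sum to 55; max(0, 51 - 55) = 0.
Household 3: others sum to 72; max(0, 51 - 72) = 0.
Household 4: others sum to 48; max(0, 51 - 48) = 3.
Total collected = 1 + 0 + 0 + 3 = 4.

4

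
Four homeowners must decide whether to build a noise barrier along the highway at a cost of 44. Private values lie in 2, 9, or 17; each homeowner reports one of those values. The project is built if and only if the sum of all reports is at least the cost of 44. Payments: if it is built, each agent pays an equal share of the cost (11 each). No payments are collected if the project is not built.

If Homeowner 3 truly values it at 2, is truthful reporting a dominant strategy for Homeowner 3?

Check each profile of the others' reports and compare truth against every alternative report.
Others report (2, 17, 17): truth gives 0, best alternative gives -9.
Others report (9, 9, 17): truth gives 0, best alternative gives -9.
Others report (9, 17, 9): truth gives 0, best alternative gives -9.
Others report (17, 2, 17): truth gives 0, best alternative gives -9.
Others report (17, 9, 9): truth gives 0, best alternative gives -9.
Others report (17, 17, 2): truth gives 0, best alternative gives -9.
(Remaining 21 profiles checked similarly; truth is weakly best in each.)
In every case the truthful report is at least as good as any alternative, so it is a dominant strategy.

Yes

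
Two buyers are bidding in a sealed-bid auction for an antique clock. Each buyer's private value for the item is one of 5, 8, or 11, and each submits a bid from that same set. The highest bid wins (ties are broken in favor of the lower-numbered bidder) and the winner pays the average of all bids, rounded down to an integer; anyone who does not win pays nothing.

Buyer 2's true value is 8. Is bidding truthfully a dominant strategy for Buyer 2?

Yes

Check each profile of the others' bids and compare truth against every alternative bid.
Others bid (5): truth gives 2, best alternative gives 0.
Others bid (8): truth gives 0, best alternative gives 0.
Others bid (11): truth gives 0, best alternative gives 0.
In every case the truthful bid is at least as good as any alternative, so it is a dominant strategy.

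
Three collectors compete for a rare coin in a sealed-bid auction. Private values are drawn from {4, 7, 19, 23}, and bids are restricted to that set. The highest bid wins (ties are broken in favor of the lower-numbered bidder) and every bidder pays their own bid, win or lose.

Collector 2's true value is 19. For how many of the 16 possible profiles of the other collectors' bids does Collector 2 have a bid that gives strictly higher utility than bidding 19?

12

Others bid (4, 4): truth gives 0; bid 7 gives 12 > 0. Violating.
Others bid (4, 7): truth gives 0; bid 7 gives 12 > 0. Violating.
Others bid (4, 23): truth gives -19; bid 4 gives -4 > -19. Violating.
Others bid (7, 23): truth gives -19; bid 4 gives -4 > -19. Violating.
Others bid (4, 19): truth gives 0; no alternative beats it.
Others bid (7, 4): truth gives 0; no alternative beats it.
(Checking all 16 profiles: 12 have a profitable deviation, 4 do not.)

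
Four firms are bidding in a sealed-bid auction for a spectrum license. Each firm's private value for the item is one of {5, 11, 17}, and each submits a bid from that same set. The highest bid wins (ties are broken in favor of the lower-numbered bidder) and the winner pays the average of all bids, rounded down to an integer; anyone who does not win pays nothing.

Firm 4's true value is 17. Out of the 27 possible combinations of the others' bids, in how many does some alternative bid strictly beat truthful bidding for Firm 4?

1

Others bid (5, 5, 5): truth gives 9; bid 11 gives 11 > 9. Violating.
Others bid (5, 5, 11): truth gives 8; no alternative beats it.
Others bid (5, 5, 17): truth gives 0; no alternative beats it.
(Checking all 27 profiles: 1 has a profitable deviation, 26 do not.)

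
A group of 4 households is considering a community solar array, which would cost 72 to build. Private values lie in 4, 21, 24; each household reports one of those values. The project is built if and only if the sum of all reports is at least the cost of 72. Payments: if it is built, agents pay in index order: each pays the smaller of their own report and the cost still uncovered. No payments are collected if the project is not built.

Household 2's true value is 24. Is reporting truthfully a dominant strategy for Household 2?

Consider the case where Household 1 reports 4, Household 3 reports 24 and Household 4 reports 24.
Truthful report 24: project built, pays 24, utility 24 - 24 = 0.
Report 21 instead: project built, pays 21, utility 24 - 21 = 3.
Since 3 > 0, reporting 21 is strictly better here, so truthful reporting is not dominant.

No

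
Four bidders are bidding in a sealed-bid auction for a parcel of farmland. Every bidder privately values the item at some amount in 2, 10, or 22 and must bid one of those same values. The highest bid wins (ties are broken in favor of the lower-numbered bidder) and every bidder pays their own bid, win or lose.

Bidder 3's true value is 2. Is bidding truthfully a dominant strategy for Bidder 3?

Yes

Check each profile of the others' bids and compare truth against every alternative bid.
Others bid (2, 2, 22): truth gives -2, best alternative gives -10.
Others bid (2, 10, 2): truth gives -2, best alternative gives -10.
Others bid (2, 10, 10): truth gives -2, best alternative gives -10.
Others bid (2, 10, 22): truth gives -2, best alternative gives -10.
Others bid (2, 22, 2): truth gives -2, best alternative gives -10.
Others bid (2, 22, 10): truth gives -2, best alternative gives -10.
(Remaining 21 profiles checked similarly; truth is weakly best in each.)
In every case the truthful bid is at least as good as any alternative, so it is a dominant strategy.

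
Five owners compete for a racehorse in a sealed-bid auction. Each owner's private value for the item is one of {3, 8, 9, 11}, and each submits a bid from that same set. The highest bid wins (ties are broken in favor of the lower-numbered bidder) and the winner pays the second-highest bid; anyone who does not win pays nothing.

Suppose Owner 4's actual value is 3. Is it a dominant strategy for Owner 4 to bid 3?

Yes

Check each profile of the others' bids and compare truth against every alternative bid.
Others bid (3, 3, 3, 8): truth gives 0, best alternative gives -5.
Others bid (3, 3, 3, 3): truth gives 0, best alternative gives 0.
Others bid (3, 3, 3, 9): truth gives 0, best alternative gives 0.
Others bid (3, 3, 3, 11): truth gives 0, best alternative gives 0.
Others bid (3, 3, 8, 3): truth gives 0, best alternative gives 0.
Others bid (3, 3, 8, 8): truth gives 0, best alternative gives 0.
(Remaining 250 profiles checked similarly; truth is weakly best in each.)
In every case the truthful bid is at least as good as any alternative, so it is a dominant strategy.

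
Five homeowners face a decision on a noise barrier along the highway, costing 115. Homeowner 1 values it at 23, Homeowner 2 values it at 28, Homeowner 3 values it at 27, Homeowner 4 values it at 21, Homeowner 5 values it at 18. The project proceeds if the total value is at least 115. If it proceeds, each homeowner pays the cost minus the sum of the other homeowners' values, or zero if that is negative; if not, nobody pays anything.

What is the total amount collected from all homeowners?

107

Total value 117 ≥ cost 115, so it is built.
Homeowner 1: others sum to 94; max(0, 115 - 94) = 21.
Homeowner 2: others sum to 89; max(0, 115 - 89) = 26.
Homeowner 3: others sum to 90; max(0, 115 - 90) = 25.
Homeowner 4: others sum to 96; max(0, 115 - 96) = 19.
Homeowner 5: others sum to 99; max(0, 115 - 99) = 16.
Total collected = 21 + 26 + 25 + 19 + 16 = 107.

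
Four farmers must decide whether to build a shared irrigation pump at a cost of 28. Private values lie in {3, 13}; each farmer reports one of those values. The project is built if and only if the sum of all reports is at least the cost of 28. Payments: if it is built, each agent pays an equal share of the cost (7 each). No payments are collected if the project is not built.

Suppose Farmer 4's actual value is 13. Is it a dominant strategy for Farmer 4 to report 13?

Yes

Check each profile of the others' reports and compare truth against every alternative report.
Others report (3, 3, 13): truth gives 6, best alternative gives 0.
Others report (3, 13, 3): truth gives 6, best alternative gives 0.
Others report (13, 3, 3): truth gives 6, best alternative gives 0.
Others report (3, 13, 13): truth gives 6, best alternative gives 6.
Others report (13, 3, 13): truth gives 6, best alternative gives 6.
Others report (13, 13, 3): truth gives 6, best alternative gives 6.
(Remaining 2 profiles checked similarly; truth is weakly best in each.)
In every case the truthful report is at least as good as any alternative, so it is a dominant strategy.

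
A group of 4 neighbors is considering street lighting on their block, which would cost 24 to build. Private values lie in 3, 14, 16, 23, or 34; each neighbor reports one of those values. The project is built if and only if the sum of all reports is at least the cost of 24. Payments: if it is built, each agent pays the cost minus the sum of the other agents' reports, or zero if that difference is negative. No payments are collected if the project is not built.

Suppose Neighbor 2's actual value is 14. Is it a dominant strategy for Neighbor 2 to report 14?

Yes

Check each profile of the others' reports and compare truth against every alternative report.
Others report (3, 3, 23): truth gives 14, best alternative gives 14.
Others report (3, 3, 34): truth gives 14, best alternative gives 14.
Others report (3, 14, 14): truth gives 14, best alternative gives 14.
Others report (3, 14, 16): truth gives 14, best alternative gives 14.
Others report (3, 14, 23): truth gives 14, best alternative gives 14.
Others report (3, 14, 34): truth gives 14, best alternative gives 14.
(Remaining 119 profiles checked similarly; truth is weakly best in each.)
In every case the truthful report is at least as good as any alternative, so it is a dominant strategy.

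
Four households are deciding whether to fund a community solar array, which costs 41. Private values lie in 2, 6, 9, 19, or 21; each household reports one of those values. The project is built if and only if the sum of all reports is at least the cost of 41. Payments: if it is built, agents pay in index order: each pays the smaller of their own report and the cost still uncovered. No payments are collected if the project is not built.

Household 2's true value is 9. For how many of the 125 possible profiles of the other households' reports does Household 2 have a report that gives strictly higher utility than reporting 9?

56

Others report (2, 19, 19): truth gives 0; report 2 gives 7 > 0. Violating.
Others report (2, 19, 21): truth gives 0; report 2 gives 7 > 0. Violating.
Others report (2, 21, 19): truth gives 0; report 2 gives 7 > 0. Violating.
Others report (2, 21, 21): truth gives 0; report 2 gives 7 > 0. Violating.
Others report (2, 2, 2): truth gives 0; no alternative beats it.
Others report (2, 2, 6): truth gives 0; no alternative beats it.
(Checking all 125 profiles: 56 have a profitable deviation, 69 do not.)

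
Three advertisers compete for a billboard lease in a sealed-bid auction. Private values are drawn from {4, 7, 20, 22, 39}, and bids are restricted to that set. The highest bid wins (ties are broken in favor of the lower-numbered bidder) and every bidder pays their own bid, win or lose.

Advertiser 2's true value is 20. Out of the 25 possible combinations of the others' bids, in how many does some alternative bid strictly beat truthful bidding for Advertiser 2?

21

Others bid (4, 4): truth gives 0; bid 7 gives 13 > 0. Violating.
Others bid (4, 7): truth gives 0; bid 7 gives 13 > 0. Violating.
Others bid (4, 22): truth gives -20; bid 22 gives -2 > -20. Violating.
Others bid (4, 39): truth gives -20; bid 4 gives -4 > -20. Violating.
Others bid (4, 20): truth gives 0; no alternative beats it.
Others bid (7, 4): truth gives 0; no alternative beats it.
(Checking all 25 profiles: 21 have a profitable deviation, 4 do not.)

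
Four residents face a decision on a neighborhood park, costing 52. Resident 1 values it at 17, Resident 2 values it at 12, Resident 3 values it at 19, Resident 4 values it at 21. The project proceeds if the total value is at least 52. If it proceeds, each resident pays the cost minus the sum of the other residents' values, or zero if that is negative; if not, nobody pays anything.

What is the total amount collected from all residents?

6

Total value 69 ≥ cost 52, so it is built.
Resident 1: others sum to 52; max(0, 52 - 52) = 0.
Resident 2: others sum to 57; max(0, 52 - 57) = 0.
Resident 3: others sum to 50; max(0, 52 - 50) = 2.
Resident 4: others sum to 48; max(0, 52 - 48) = 4.
Total collected = 0 + 0 + 2 + 4 = 6.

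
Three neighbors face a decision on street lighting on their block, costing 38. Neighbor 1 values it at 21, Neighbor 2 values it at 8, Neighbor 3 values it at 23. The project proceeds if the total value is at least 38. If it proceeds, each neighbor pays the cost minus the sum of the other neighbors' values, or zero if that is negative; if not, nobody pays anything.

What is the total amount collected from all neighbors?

16

Total value 52 ≥ cost 38, so it is built.
Neighbor 1: others sum to 31; max(0, 38 - 31) = 7.
Neighbor 2: others sum to 44; max(0, 38 - 44) = 0.
Neighbor 3: others sum to 29; max(0, 38 - 29) = 9.
Total collected = 7 + 0 + 9 = 16.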